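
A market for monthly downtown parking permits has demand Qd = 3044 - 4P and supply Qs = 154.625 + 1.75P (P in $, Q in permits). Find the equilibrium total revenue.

Equating demand and supply, 3044 - 4P = 154.625 + 1.75P gives 5.75P = 2889.375, so P* = 502.5.
Substitute back: Q* = 3044 - 4(502.5) = 1034.
Total revenue = P* × Q* = 502.5 × 1034 = 519585.

Total revenue = 519585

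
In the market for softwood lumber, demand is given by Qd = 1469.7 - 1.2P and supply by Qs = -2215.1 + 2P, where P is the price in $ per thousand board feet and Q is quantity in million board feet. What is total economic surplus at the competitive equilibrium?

Total surplus = 5150.94

Equating demand and supply, 1469.7 - 1.2P = -2215.1 + 2P gives 3.2P = 3684.8, so P* = 1151.5.
Substitute back: Q* = 1469.7 - 1.2(1151.5) = 87.9.
Demand choke price = 1224.75; supply choke price = 1107.55. CS = ½(1224.75 - 1151.5)(87.9) = 3219.3375; PS = ½(1151.5 - 1107.55)(87.9) = 1931.6025. Total surplus = 5150.94.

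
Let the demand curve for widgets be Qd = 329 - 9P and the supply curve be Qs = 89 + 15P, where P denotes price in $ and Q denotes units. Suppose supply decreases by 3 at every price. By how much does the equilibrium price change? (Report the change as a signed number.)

ΔP = 0.125

Set Qd = Qs: 329 - 9P = 89 + 15P, so 240 = 24P and P* = 10.
Substitute back: Q* = 329 - 9(10) = 239.
After the shift, supply is Qs = 86 + 15P.
New equilibrium: 243 = 24P, so P = 10.125 and Q = 237.875.
ΔP = 10.125 - 10 = 0.125.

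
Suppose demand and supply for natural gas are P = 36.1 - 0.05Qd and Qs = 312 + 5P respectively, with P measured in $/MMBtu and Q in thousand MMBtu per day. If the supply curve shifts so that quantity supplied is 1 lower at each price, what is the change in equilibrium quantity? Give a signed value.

Inverting to quantity form: Qd = 722 - 20P.
At equilibrium Qd = Qs, so 722 - 20P = 312 + 5P; collecting terms, 410 = 25P and P* = 16.4.
Then Q* = 722 - 20(16.4) = 394.
After the shift, supply is Qs = 311 + 5P.
The new intersection has 411 = 25P, i.e. P = 16.44, Q = 393.2.
ΔQ = 393.2 - 394 = -0.8.

ΔQ = -0.8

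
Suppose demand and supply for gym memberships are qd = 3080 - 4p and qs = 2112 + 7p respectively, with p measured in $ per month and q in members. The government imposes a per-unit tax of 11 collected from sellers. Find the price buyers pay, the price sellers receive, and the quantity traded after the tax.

With a tax of 11 on sellers, they supply based on the net price p_s = p_b - 11, so qs = 2035 + 7p_b.
Set qd = qs: 3080 - 4p_b = 2035 + 7p_b, so 1045 = 11p_b and p_b = 95.
Then p_s = 95 - 11 = 84 and q = 3080 - 4(95) = 2700.

p_b = 95, p_s = 84, q = 2700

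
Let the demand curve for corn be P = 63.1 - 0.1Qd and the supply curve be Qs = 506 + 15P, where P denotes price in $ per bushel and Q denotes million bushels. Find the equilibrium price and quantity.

P* = 5, Q* = 581

Solving each curve for Q: Qd = 631 - 10P.
At equilibrium Qd = Qs, so 631 - 10P = 506 + 15P; collecting terms, 125 = 25P and P* = 5.
Then Q* = 631 - 10(5) = 581.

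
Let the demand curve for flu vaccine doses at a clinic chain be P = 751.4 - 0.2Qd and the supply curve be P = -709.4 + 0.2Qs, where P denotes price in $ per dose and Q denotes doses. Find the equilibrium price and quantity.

P* = 21, Q* = 3652

Rewriting in direct form: Qd = 3757 - 5P and Qs = 3547 + 5P.
The market clears where 3757 - 5P = 3547 + 5P. Rearranging, 10P = 210, hence P* = 21.
From the demand curve, Q* = 3757 - 5(21) = 3652.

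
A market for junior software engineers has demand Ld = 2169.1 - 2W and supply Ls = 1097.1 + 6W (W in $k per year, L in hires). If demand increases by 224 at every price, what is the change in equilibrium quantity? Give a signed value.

ΔL = 168

At equilibrium Ld = Ls, so 2169.1 - 2W = 1097.1 + 6W; collecting terms, 1072 = 8W and W* = 134.
Plugging W* into demand: L* = 2169.1 - 2(134) = 1901.1.
After the shift, demand is Ld = 2393.1 - 2W.
The new intersection has 1296 = 8W, i.e. W = 162, L = 2069.1.
ΔL = 2069.1 - 1901.1 = 168.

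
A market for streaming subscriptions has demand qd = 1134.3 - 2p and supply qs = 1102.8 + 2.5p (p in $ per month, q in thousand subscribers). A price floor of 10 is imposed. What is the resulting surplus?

Surplus = 13.5

With p fixed at 10, quantity demanded is 1114.3 and quantity supplied is 1127.8.
Surplus = qs - qd = 1127.8 - 1114.3 = 13.5.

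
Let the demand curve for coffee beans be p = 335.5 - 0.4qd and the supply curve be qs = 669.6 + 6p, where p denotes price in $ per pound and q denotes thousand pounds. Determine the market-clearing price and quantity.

Solving each curve for q: qd = 838.75 - 2.5p.
Set qd = qs: 838.75 - 2.5p = 669.6 + 6p, so 169.15 = 8.5p and p* = 19.9.
Then q* = 838.75 - 2.5(19.9) = 789.

p* = 19.9, q* = 789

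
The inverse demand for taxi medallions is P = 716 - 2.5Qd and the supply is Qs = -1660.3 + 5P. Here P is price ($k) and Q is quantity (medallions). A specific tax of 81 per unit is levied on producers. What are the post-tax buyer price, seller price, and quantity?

Inverting to quantity form: Qd = 286.4 - 0.4P.
With a tax of 81 on producers, they supply based on the net price P_s = P_b - 81, so Qs = -2065.3 + 5P_b.
Set Qd = Qs: 286.4 - 0.4P_b = -2065.3 + 5P_b, so 2351.7 = 5.4P_b and P_b = 435.5.
So P_s = 354.5 and the quantity traded is Q = 286.4 - 0.4(435.5) = 112.2.

P_b = 435.5, P_s = 354.5, Q = 112.2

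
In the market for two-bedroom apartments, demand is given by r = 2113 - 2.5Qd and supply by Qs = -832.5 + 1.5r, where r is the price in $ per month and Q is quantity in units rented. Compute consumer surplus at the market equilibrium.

Inverting to quantity form: Qd = 845.2 - 0.4r.
Set Qd = Qs: 845.2 - 0.4r = -832.5 + 1.5r, so 1677.7 = 1.9r and r* = 883.
Substitute back: Q* = 845.2 - 0.4(883) = 492.
Demand choke price (Qd = 0): r = 845.2/0.4 = 2113. Consumer surplus = ½ × (2113 - 883) × 492 = 302580.

Consumer surplus = 302580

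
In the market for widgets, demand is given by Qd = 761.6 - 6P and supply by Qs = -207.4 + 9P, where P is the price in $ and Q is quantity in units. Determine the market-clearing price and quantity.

At equilibrium Qd = Qs, so 761.6 - 6P = -207.4 + 9P; collecting terms, 969 = 15P and P* = 64.6.
Substitute back: Q* = 761.6 - 6(64.6) = 374.

P* = 64.6, Q* = 374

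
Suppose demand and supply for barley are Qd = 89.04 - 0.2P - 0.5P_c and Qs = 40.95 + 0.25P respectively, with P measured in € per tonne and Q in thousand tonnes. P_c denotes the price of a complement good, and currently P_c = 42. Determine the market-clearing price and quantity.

P* = 60.2, Q* = 56

With P_c = 42, demand is Qd = 68.04 - 0.2P.
Set Qd = Qs: 68.04 - 0.2P = 40.95 + 0.25P, so 27.09 = 0.45P and P* = 60.2.
Then Q* = 68.04 - 0.2(60.2) = 56.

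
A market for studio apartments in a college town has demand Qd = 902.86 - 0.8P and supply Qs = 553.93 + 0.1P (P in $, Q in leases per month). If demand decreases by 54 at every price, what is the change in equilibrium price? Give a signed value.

ΔP = -60

Set Qd = Qs: 902.86 - 0.8P = 553.93 + 0.1P, so 348.93 = 0.9P and P* = 387.7.
Plugging P* into demand: Q* = 902.86 - 0.8(387.7) = 592.7.
After the shift, demand is Qd = 848.86 - 0.8P.
New equilibrium: 294.93 = 0.9P, so P = 327.7 and Q = 586.7.
ΔP = 327.7 - 387.7 = -60.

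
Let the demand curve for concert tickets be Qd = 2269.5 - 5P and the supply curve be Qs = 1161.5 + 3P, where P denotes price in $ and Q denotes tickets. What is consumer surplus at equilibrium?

Consumer surplus = 248692.9

At equilibrium Qd = Qs, so 2269.5 - 5P = 1161.5 + 3P; collecting terms, 1108 = 8P and P* = 138.5.
Substitute back: Q* = 2269.5 - 5(138.5) = 1577.
Demand choke price (Qd = 0): P = 2269.5/5 = 453.9. Consumer surplus = ½ × (453.9 - 138.5) × 1577 = 248692.9.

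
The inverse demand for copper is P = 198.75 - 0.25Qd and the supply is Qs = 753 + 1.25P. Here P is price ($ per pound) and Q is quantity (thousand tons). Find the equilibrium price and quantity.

P* = 8, Q* = 763

In direct form, Qd = 795 - 4P.
Equating demand and supply, 795 - 4P = 753 + 1.25P gives 5.25P = 42, so P* = 8.
From the demand curve, Q* = 795 - 4(8) = 763.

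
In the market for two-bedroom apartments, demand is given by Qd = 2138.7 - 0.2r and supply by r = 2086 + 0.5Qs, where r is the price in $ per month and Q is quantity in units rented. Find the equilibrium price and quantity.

Rewriting in direct form: Qs = -4172 + 2r.
The market clears where 2138.7 - 0.2r = -4172 + 2r. Rearranging, 2.2r = 6310.7, hence r* = 2868.5.
Plugging r* into demand: Q* = 2138.7 - 0.2(2868.5) = 1565.

r* = 2868.5, Q* = 1565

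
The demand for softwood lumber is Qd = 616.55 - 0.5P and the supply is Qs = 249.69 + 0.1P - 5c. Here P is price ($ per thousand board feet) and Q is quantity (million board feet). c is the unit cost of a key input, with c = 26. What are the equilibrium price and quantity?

With c = 26, supply is Qs = 119.69 + 0.1P.
Equating demand and supply, 616.55 - 0.5P = 119.69 + 0.1P gives 0.6P = 496.86, so P* = 828.1.
From the demand curve, Q* = 616.55 - 0.5(828.1) = 202.5.

P* = 828.1, Q* = 202.5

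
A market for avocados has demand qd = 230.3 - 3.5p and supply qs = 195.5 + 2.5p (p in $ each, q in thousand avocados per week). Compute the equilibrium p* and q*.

The market clears where 230.3 - 3.5p = 195.5 + 2.5p. Rearranging, 6p = 34.8, hence p* = 5.8.
Then q* = 230.3 - 3.5(5.8) = 210.

p* = 5.8, q* = 210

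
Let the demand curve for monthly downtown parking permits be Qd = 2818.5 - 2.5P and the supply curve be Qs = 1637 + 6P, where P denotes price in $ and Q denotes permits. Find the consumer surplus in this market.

Consumer surplus = 1221168.2

Set Qd = Qs: 2818.5 - 2.5P = 1637 + 6P, so 1181.5 = 8.5P and P* = 139.
Substitute back: Q* = 2818.5 - 2.5(139) = 2471.
Demand choke price (Qd = 0): P = 2818.5/2.5 = 1127.4. Consumer surplus = ½ × (1127.4 - 139) × 2471 = 1221168.2.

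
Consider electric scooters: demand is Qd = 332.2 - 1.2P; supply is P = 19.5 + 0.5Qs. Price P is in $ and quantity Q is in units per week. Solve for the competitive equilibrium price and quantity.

P* = 116, Q* = 193

In direct form, Qs = -39 + 2P.
Equating demand and supply, 332.2 - 1.2P = -39 + 2P gives 3.2P = 371.2, so P* = 116.
Then Q* = 332.2 - 1.2(116) = 193.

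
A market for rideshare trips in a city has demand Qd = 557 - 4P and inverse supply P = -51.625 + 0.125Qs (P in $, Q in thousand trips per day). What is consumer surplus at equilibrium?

Consumer surplus = 32385.125

In direct form, Qs = 413 + 8P.
Equating demand and supply, 557 - 4P = 413 + 8P gives 12P = 144, so P* = 12.
Substitute back: Q* = 557 - 4(12) = 509.
Demand choke price (Qd = 0): P = 557/4 = 139.25. Consumer surplus = ½ × (139.25 - 12) × 509 = 32385.125.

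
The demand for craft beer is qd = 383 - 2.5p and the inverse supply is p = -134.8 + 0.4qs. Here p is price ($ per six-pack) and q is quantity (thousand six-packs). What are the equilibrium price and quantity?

p* = 9.2, q* = 360

Rewriting in direct form: qs = 337 + 2.5p.
Set qd = qs: 383 - 2.5p = 337 + 2.5p, so 46 = 5p and p* = 9.2.
Then q* = 383 - 2.5(9.2) = 360.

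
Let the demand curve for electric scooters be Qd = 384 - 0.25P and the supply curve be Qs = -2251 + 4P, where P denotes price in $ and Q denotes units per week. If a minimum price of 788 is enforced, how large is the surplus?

Surplus = 714

At P = 788: Qd = 187 and Qs = 901.
Surplus = Qs - Qd = 901 - 187 = 714.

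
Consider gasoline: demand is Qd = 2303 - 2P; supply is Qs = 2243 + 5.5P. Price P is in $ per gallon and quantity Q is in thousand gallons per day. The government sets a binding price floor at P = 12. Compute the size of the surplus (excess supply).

Surplus = 30

Evaluating both curves at the floor price 12 gives Qd = 2279, Qs = 2309.
Surplus = Qs - Qd = 2309 - 2279 = 30.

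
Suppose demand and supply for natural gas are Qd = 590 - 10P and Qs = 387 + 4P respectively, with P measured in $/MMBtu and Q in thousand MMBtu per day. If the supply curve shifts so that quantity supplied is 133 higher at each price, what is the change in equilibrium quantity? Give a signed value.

The market clears where 590 - 10P = 387 + 4P. Rearranging, 14P = 203, hence P* = 14.5.
From the demand curve, Q* = 590 - 10(14.5) = 445.
After the shift, supply is Qs = 520 + 4P.
Re-solving, 14P = 70 gives P = 5 and Q = 540.
ΔQ = 540 - 445 = 95.

ΔQ = 95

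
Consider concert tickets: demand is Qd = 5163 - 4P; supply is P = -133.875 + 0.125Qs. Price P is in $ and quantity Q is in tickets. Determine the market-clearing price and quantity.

Solving each curve for Q: Qs = 1071 + 8P.
Equating demand and supply, 5163 - 4P = 1071 + 8P gives 12P = 4092, so P* = 341.
Then Q* = 5163 - 4(341) = 3799.

P* = 341, Q* = 3799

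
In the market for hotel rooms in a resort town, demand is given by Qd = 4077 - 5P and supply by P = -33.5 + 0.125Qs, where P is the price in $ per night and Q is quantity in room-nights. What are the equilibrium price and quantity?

P* = 293, Q* = 2612

Rewriting in direct form: Qs = 268 + 8P.
At equilibrium Qd = Qs, so 4077 - 5P = 268 + 8P; collecting terms, 3809 = 13P and P* = 293.
Substitute back: Q* = 4077 - 5(293) = 2612.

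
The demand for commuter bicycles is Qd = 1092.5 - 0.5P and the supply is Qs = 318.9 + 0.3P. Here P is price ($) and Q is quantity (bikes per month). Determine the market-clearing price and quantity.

P* = 967, Q* = 609

Set Qd = Qs: 1092.5 - 0.5P = 318.9 + 0.3P, so 773.6 = 0.8P and P* = 967.
Substitute back: Q* = 1092.5 - 0.5(967) = 609.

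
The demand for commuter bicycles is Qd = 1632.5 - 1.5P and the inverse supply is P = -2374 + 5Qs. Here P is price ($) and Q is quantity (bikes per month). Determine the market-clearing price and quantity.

Solving each curve for Q: Qs = 474.8 + 0.2P.
The market clears where 1632.5 - 1.5P = 474.8 + 0.2P. Rearranging, 1.7P = 1157.7, hence P* = 681.
Substitute back: Q* = 1632.5 - 1.5(681) = 611.

P* = 681, Q* = 611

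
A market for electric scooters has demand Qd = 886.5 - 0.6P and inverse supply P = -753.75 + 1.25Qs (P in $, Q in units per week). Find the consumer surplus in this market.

Consumer surplus = 487687.5

In direct form, Qs = 603 + 0.8P.
At equilibrium Qd = Qs, so 886.5 - 0.6P = 603 + 0.8P; collecting terms, 283.5 = 1.4P and P* = 202.5.
From the demand curve, Q* = 886.5 - 0.6(202.5) = 765.
Demand choke price (Qd = 0): P = 886.5/0.6 = 1477.5. Consumer surplus = ½ × (1477.5 - 202.5) × 765 = 487687.5.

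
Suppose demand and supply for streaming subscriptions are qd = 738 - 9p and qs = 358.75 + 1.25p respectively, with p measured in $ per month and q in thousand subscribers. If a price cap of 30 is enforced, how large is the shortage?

With p fixed at 30, quantity demanded is 468 and quantity supplied is 396.25.
Shortage = qd - qs = 468 - 396.25 = 71.75.

Shortage = 71.75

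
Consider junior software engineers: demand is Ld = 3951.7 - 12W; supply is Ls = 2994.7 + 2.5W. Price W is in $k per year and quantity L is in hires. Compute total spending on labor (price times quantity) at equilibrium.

Total spending on labor = 208540.2

Set Ld = Ls: 3951.7 - 12W = 2994.7 + 2.5W, so 957 = 14.5W and W* = 66.
From the demand curve, L* = 3951.7 - 12(66) = 3159.7.
Total spending on labor = W* × L* = 66 × 3159.7 = 208540.2.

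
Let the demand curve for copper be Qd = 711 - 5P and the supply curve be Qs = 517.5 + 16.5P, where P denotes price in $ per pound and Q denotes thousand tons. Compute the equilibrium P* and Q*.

P* = 9, Q* = 666

Equating demand and supply, 711 - 5P = 517.5 + 16.5P gives 21.5P = 193.5, so P* = 9.
Substitute back: Q* = 711 - 5(9) = 666.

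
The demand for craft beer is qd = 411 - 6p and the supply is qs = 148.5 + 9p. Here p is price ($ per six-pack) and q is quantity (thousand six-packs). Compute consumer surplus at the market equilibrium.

Consumer surplus = 7803

Equating demand and supply, 411 - 6p = 148.5 + 9p gives 15p = 262.5, so p* = 17.5.
Then q* = 411 - 6(17.5) = 306.
Demand choke price (qd = 0): p = 411/6 = 68.5. Consumer surplus = ½ × (68.5 - 17.5) × 306 = 7803.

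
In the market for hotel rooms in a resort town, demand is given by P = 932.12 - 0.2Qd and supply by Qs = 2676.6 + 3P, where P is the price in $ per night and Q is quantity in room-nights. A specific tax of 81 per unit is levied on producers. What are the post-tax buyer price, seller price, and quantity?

Inverting to quantity form: Qd = 4660.6 - 5P.
Producers keep P_s = P_b - 81 per unit, so supply in terms of the buyer price is Qs = 2433.6 + 3P_b.
Equate demand and the shifted supply: 4660.6 - 5P_b = 2433.6 + 3P_b, giving 8P_b = 2227, so P_b = 278.375.
Then P_s = 278.375 - 81 = 197.375 and Q = 4660.6 - 5(278.375) = 3268.725.

P_b = 278.375, P_s = 197.375, Q = 3268.725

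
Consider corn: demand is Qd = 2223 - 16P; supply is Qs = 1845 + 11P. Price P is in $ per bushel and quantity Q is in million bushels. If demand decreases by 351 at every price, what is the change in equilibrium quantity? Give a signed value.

The market clears where 2223 - 16P = 1845 + 11P. Rearranging, 27P = 378, hence P* = 14.
Substitute back: Q* = 2223 - 16(14) = 1999.
After the shift, demand is Qd = 1872 - 16P.
New equilibrium: 27 = 27P, so P = 1 and Q = 1856.
ΔQ = 1856 - 1999 = -143.

ΔQ = -143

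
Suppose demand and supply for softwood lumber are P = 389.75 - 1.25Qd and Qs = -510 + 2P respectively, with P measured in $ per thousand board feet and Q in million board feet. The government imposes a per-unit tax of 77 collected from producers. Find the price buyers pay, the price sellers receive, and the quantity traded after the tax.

P_b = 348.5, P_s = 271.5, Q = 33

Solving each curve for Q: Qd = 311.8 - 0.8P.
The tax drives a wedge P_b - P_s = 77. Substituting P_s = P_b - 77 into supply: Qs = -664 + 2P_b.
Market clearing requires 311.8 - 0.8P_b = -664 + 2P_b; hence 975.8 = 2.8P_b and P_b = 348.5.
So P_s = 271.5 and the quantity traded is Q = 311.8 - 0.8(348.5) = 33.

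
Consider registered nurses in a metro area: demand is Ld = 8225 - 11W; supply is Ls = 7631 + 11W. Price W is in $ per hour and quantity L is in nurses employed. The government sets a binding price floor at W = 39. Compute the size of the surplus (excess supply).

With W fixed at 39, quantity demanded is 7796 and quantity supplied is 8060.
Surplus = Ls - Ld = 8060 - 7796 = 264.

Surplus = 264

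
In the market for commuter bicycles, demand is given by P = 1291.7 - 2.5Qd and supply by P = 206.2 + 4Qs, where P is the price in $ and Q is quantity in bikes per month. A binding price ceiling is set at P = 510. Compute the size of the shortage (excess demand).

Shortage = 236.73

Inverting to quantity form: Qd = 516.68 - 0.4P and Qs = -51.55 + 0.25P.
Evaluating both curves at the ceiling price 510 gives Qd = 312.68, Qs = 75.95.
Shortage = Qd - Qs = 312.68 - 75.95 = 236.73.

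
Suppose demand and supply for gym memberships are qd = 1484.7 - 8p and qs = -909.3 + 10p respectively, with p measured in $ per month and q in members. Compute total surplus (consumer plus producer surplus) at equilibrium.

Total surplus = 19911.205125

Equating demand and supply, 1484.7 - 8p = -909.3 + 10p gives 18p = 2394, so p* = 133.
From the demand curve, q* = 1484.7 - 8(133) = 420.7.
Demand choke price = 185.5875; supply choke price = 90.93. CS = ½(185.5875 - 133)(420.7) = 11061.780625; PS = ½(133 - 90.93)(420.7) = 8849.4245. Total surplus = 19911.205125.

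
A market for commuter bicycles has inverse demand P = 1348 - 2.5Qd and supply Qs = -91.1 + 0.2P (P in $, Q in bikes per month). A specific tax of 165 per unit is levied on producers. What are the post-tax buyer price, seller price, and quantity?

In direct form, Qd = 539.2 - 0.4P.
With a tax of 165 on producers, they supply based on the net price P_s = P_b - 165, so Qs = -124.1 + 0.2P_b.
Equate demand and the shifted supply: 539.2 - 0.4P_b = -124.1 + 0.2P_b, giving 0.6P_b = 663.3, so P_b = 1105.5.
Then P_s = 1105.5 - 165 = 940.5 and Q = 539.2 - 0.4(1105.5) = 97.

P_b = 1105.5, P_s = 940.5, Q = 97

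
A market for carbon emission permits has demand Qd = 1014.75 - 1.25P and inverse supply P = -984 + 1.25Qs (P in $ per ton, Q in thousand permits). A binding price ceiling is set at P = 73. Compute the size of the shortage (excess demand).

Inverting to quantity form: Qs = 787.2 + 0.8P.
At P = 73: Qd = 923.5 and Qs = 845.6.
Shortage = Qd - Qs = 923.5 - 845.6 = 77.9.

Shortage = 77.9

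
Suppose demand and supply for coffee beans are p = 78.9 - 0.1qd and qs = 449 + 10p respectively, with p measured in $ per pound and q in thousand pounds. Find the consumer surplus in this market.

Consumer surplus = 19158.05

Rewriting in direct form: qd = 789 - 10p.
The market clears where 789 - 10p = 449 + 10p. Rearranging, 20p = 340, hence p* = 17.
Then q* = 789 - 10(17) = 619.
Demand choke price (qd = 0): p = 789/10 = 78.9. Consumer surplus = ½ × (78.9 - 17) × 619 = 19158.05.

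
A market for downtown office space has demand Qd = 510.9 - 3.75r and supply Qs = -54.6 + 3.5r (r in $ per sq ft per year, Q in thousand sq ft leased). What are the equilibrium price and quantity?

r* = 78, Q* = 218.4

At equilibrium Qd = Qs, so 510.9 - 3.75r = -54.6 + 3.5r; collecting terms, 565.5 = 7.25r and r* = 78.
From the demand curve, Q* = 510.9 - 3.75(78) = 218.4.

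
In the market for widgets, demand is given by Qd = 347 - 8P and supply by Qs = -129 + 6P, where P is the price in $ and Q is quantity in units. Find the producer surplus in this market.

At equilibrium Qd = Qs, so 347 - 8P = -129 + 6P; collecting terms, 476 = 14P and P* = 34.
Substitute back: Q* = 347 - 8(34) = 75.
Supply choke price (Qs = 0): P = 21.5. Producer surplus = ½ × (34 - 21.5) × 75 = 468.75.

Producer surplus = 468.75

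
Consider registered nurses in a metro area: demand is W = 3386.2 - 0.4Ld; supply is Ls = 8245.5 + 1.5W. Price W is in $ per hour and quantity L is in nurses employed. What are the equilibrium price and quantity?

W* = 55, L* = 8328

Rewriting in direct form: Ld = 8465.5 - 2.5W.
Equating demand and supply, 8465.5 - 2.5W = 8245.5 + 1.5W gives 4W = 220, so W* = 55.
Plugging W* into demand: L* = 8465.5 - 2.5(55) = 8328.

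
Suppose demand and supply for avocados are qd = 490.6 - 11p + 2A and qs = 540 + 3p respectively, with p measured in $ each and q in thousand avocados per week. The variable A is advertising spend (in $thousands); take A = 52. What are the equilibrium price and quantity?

With A = 52, demand is qd = 594.6 - 11p.
The market clears where 594.6 - 11p = 540 + 3p. Rearranging, 14p = 54.6, hence p* = 3.9.
Substitute back: q* = 594.6 - 11(3.9) = 551.7.

p* = 3.9, q* = 551.7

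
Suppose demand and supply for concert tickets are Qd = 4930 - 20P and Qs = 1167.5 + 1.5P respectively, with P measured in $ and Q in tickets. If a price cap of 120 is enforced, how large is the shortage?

At P = 120: Qd = 2530 and Qs = 1347.5.
Shortage = Qd - Qs = 2530 - 1347.5 = 1182.5.

Shortage = 1182.5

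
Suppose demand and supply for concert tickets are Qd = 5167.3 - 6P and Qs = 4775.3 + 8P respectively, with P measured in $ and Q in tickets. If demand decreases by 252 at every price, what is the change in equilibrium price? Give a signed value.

The market clears where 5167.3 - 6P = 4775.3 + 8P. Rearranging, 14P = 392, hence P* = 28.
Then Q* = 5167.3 - 6(28) = 4999.3.
After the shift, demand is Qd = 4915.3 - 6P.
Re-solving, 14P = 140 gives P = 10 and Q = 4855.3.
ΔP = 10 - 28 = -18.

ΔP = -18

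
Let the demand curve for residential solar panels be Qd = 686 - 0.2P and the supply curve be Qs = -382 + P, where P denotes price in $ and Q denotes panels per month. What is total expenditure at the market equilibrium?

Set Qd = Qs: 686 - 0.2P = -382 + P, so 1068 = 1.2P and P* = 890.
Plugging P* into demand: Q* = 686 - 0.2(890) = 508.
Total expenditure = P* × Q* = 890 × 508 = 452120.

Total expenditure = 452120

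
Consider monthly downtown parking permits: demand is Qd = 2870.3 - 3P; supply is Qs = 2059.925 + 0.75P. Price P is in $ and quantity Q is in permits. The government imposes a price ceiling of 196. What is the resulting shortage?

With P fixed at 196, quantity demanded is 2282.3 and quantity supplied is 2206.925.
Shortage = Qd - Qs = 2282.3 - 2206.925 = 75.375.

Shortage = 75.375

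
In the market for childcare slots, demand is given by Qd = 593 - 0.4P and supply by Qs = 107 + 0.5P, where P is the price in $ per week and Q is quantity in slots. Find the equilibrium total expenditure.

Total expenditure = 203580

The market clears where 593 - 0.4P = 107 + 0.5P. Rearranging, 0.9P = 486, hence P* = 540.
Then Q* = 593 - 0.4(540) = 377.
Total expenditure = P* × Q* = 540 × 377 = 203580.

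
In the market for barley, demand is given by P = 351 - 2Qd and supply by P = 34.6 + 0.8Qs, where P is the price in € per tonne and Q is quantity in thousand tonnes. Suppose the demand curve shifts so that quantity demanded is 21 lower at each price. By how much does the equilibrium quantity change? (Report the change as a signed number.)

Inverting to quantity form: Qd = 175.5 - 0.5P and Qs = -43.25 + 1.25P.
At equilibrium Qd = Qs, so 175.5 - 0.5P = -43.25 + 1.25P; collecting terms, 218.75 = 1.75P and P* = 125.
From the demand curve, Q* = 175.5 - 0.5(125) = 113.
After the shift, demand is Qd = 154.5 - 0.5P.
New equilibrium: 197.75 = 1.75P, so P = 113 and Q = 98.
ΔQ = 98 - 113 = -15.

ΔQ = -15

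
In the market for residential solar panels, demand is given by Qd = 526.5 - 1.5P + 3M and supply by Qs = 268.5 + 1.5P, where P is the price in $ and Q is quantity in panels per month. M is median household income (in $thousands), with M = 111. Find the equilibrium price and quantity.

P* = 197, Q* = 564

With M = 111, demand is Qd = 859.5 - 1.5P.
Set Qd = Qs: 859.5 - 1.5P = 268.5 + 1.5P, so 591 = 3P and P* = 197.
Then Q* = 859.5 - 1.5(197) = 564.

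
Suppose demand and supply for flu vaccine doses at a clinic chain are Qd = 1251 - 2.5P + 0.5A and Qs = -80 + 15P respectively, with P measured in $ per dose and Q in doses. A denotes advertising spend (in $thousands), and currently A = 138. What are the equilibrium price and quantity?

With A = 138, demand is Qd = 1320 - 2.5P.
Set Qd = Qs: 1320 - 2.5P = -80 + 15P, so 1400 = 17.5P and P* = 80.
Plugging P* into demand: Q* = 1320 - 2.5(80) = 1120.

P* = 80, Q* = 1120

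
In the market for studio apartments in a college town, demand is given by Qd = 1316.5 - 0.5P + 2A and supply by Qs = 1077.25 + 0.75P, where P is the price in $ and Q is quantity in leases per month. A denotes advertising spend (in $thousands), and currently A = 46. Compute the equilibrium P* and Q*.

P* = 265, Q* = 1276

With A = 46, demand is Qd = 1408.5 - 0.5P.
The market clears where 1408.5 - 0.5P = 1077.25 + 0.75P. Rearranging, 1.25P = 331.25, hence P* = 265.
Then Q* = 1408.5 - 0.5(265) = 1276.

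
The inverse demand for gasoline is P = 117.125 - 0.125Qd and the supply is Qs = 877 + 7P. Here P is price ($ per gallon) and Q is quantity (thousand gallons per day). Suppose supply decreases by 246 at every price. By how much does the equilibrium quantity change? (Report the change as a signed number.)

ΔQ = -131.2

Inverting to quantity form: Qd = 937 - 8P.
The market clears where 937 - 8P = 877 + 7P. Rearranging, 15P = 60, hence P* = 4.
Substitute back: Q* = 937 - 8(4) = 905.
After the shift, supply is Qs = 631 + 7P.
Re-solving, 15P = 306 gives P = 20.4 and Q = 773.8.
ΔQ = 773.8 - 905 = -131.2.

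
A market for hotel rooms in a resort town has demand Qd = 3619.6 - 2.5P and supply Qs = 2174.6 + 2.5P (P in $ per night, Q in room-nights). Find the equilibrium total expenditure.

The market clears where 3619.6 - 2.5P = 2174.6 + 2.5P. Rearranging, 5P = 1445, hence P* = 289.
Then Q* = 3619.6 - 2.5(289) = 2897.1.
Total expenditure = P* × Q* = 289 × 2897.1 = 837261.9.

Total expenditure = 837261.9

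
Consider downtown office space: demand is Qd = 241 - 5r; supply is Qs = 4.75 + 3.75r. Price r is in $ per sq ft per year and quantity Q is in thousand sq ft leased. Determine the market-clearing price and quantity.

r* = 27, Q* = 106

Set Qd = Qs: 241 - 5r = 4.75 + 3.75r, so 236.25 = 8.75r and r* = 27.
Plugging r* into demand: Q* = 241 - 5(27) = 106.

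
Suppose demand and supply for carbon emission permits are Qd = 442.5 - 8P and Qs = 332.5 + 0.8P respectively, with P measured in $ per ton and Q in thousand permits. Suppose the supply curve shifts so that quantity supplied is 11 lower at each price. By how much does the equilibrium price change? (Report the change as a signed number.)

At equilibrium Qd = Qs, so 442.5 - 8P = 332.5 + 0.8P; collecting terms, 110 = 8.8P and P* = 12.5.
Then Q* = 442.5 - 8(12.5) = 342.5.
After the shift, supply is Qs = 321.5 + 0.8P.
New equilibrium: 121 = 8.8P, so P = 13.75 and Q = 332.5.
ΔP = 13.75 - 12.5 = 1.25.

ΔP = 1.25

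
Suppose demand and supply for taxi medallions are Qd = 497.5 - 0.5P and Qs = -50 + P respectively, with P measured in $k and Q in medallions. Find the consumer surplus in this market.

Consumer surplus = 99225

Set Qd = Qs: 497.5 - 0.5P = -50 + P, so 547.5 = 1.5P and P* = 365.
From the demand curve, Q* = 497.5 - 0.5(365) = 315.
Demand choke price (Qd = 0): P = 497.5/0.5 = 995. Consumer surplus = ½ × (995 - 365) × 315 = 99225.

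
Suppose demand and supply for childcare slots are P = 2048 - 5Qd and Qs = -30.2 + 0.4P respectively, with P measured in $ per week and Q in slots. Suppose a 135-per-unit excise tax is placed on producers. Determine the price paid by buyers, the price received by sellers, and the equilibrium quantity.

Rewriting in direct form: Qd = 409.6 - 0.2P.
With a tax of 135 on producers, they supply based on the net price P_s = P_b - 135, so Qs = -84.2 + 0.4P_b.
Equate demand and the shifted supply: 409.6 - 0.2P_b = -84.2 + 0.4P_b, giving 0.6P_b = 493.8, so P_b = 823.
So P_s = 688 and the quantity traded is Q = 409.6 - 0.2(823) = 245.

P_b = 823, P_s = 688, Q = 245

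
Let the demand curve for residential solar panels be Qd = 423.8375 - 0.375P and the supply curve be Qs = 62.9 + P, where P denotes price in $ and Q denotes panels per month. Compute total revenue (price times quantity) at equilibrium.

Set Qd = Qs: 423.8375 - 0.375P = 62.9 + P, so 360.9375 = 1.375P and P* = 262.5.
From the demand curve, Q* = 423.8375 - 0.375(262.5) = 325.4.
Total revenue = P* × Q* = 262.5 × 325.4 = 85417.5.

Total revenue = 85417.5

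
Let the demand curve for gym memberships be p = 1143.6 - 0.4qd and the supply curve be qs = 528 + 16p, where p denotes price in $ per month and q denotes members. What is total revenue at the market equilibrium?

Total revenue = 320544

In direct form, qd = 2859 - 2.5p.
At equilibrium qd = qs, so 2859 - 2.5p = 528 + 16p; collecting terms, 2331 = 18.5p and p* = 126.
From the demand curve, q* = 2859 - 2.5(126) = 2544.
Total revenue = p* × q* = 126 × 2544 = 320544.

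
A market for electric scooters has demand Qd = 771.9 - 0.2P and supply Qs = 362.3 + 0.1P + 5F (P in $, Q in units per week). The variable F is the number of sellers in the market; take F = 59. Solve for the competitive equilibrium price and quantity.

With F = 59, supply is Qs = 657.3 + 0.1P.
The market clears where 771.9 - 0.2P = 657.3 + 0.1P. Rearranging, 0.3P = 114.6, hence P* = 382.
Plugging P* into demand: Q* = 771.9 - 0.2(382) = 695.5.

P* = 382, Q* = 695.5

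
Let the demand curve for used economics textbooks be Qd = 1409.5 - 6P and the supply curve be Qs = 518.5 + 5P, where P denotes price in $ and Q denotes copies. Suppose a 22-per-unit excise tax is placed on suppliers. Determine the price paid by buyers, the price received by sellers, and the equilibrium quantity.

P_b = 91, P_s = 69, Q = 863.5

With a tax of 22 on suppliers, they supply based on the net price P_s = P_b - 22, so Qs = 408.5 + 5P_b.
Set Qd = Qs: 1409.5 - 6P_b = 408.5 + 5P_b, so 1001 = 11P_b and P_b = 91.
So P_s = 69 and the quantity traded is Q = 1409.5 - 6(91) = 863.5.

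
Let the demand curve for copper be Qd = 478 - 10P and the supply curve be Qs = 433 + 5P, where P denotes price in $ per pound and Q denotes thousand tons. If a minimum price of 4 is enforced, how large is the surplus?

Surplus = 15

With P fixed at 4, quantity demanded is 438 and quantity supplied is 453.
Surplus = Qs - Qd = 453 - 438 = 15.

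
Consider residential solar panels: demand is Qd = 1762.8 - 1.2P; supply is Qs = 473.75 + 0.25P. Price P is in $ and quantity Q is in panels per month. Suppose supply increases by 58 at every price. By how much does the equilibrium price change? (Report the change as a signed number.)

At equilibrium Qd = Qs, so 1762.8 - 1.2P = 473.75 + 0.25P; collecting terms, 1289.05 = 1.45P and P* = 889.
Substitute back: Q* = 1762.8 - 1.2(889) = 696.
After the shift, supply is Qs = 531.75 + 0.25P.
Re-solving, 1.45P = 1231.05 gives P = 849 and Q = 744.
ΔP = 849 - 889 = -40.

ΔP = -40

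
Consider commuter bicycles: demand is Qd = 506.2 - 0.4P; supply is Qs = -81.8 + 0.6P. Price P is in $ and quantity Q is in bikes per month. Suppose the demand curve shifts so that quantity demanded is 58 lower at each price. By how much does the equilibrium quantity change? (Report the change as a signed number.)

ΔQ = -34.8

Equating demand and supply, 506.2 - 0.4P = -81.8 + 0.6P gives P = 588, so P* = 588.
Substitute back: Q* = 506.2 - 0.4(588) = 271.
After the shift, demand is Qd = 448.2 - 0.4P.
Re-solving, P = 530 gives P = 530 and Q = 236.2.
ΔQ = 236.2 - 271 = -34.8.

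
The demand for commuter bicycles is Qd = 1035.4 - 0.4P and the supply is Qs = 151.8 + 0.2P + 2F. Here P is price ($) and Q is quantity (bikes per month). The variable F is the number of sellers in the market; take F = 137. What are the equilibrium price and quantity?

With F = 137, supply is Qs = 425.8 + 0.2P.
The market clears where 1035.4 - 0.4P = 425.8 + 0.2P. Rearranging, 0.6P = 609.6, hence P* = 1016.
Plugging P* into demand: Q* = 1035.4 - 0.4(1016) = 629.

P* = 1016, Q* = 629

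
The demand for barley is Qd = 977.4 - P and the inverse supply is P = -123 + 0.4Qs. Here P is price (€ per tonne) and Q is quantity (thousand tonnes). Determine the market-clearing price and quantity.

Rewriting in direct form: Qs = 307.5 + 2.5P.
At equilibrium Qd = Qs, so 977.4 - P = 307.5 + 2.5P; collecting terms, 669.9 = 3.5P and P* = 191.4.
Then Q* = 977.4 - 191.4 = 786.

P* = 191.4, Q* = 786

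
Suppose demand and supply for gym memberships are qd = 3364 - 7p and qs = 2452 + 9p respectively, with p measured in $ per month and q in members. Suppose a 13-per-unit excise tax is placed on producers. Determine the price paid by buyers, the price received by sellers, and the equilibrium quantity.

p_b = 64.3125, p_s = 51.3125, q = 2913.8125

With a tax of 13 on producers, they supply based on the net price p_s = p_b - 13, so qs = 2335 + 9p_b.
Equate demand and the shifted supply: 3364 - 7p_b = 2335 + 9p_b, giving 16p_b = 1029, so p_b = 64.3125.
So p_s = 51.3125 and the quantity traded is q = 3364 - 7(64.3125) = 2913.8125.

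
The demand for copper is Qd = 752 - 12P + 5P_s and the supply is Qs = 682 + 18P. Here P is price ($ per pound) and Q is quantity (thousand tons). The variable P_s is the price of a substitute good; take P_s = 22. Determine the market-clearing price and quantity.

P* = 6, Q* = 790

With P_s = 22, demand is Qd = 862 - 12P.
At equilibrium Qd = Qs, so 862 - 12P = 682 + 18P; collecting terms, 180 = 30P and P* = 6.
Substitute back: Q* = 862 - 12(6) = 790.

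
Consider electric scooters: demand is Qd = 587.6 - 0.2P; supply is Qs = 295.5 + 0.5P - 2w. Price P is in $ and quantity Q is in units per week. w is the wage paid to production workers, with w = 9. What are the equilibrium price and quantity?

P* = 443, Q* = 499

With w = 9, supply is Qs = 277.5 + 0.5P.
Set Qd = Qs: 587.6 - 0.2P = 277.5 + 0.5P, so 310.1 = 0.7P and P* = 443.
Plugging P* into demand: Q* = 587.6 - 0.2(443) = 499.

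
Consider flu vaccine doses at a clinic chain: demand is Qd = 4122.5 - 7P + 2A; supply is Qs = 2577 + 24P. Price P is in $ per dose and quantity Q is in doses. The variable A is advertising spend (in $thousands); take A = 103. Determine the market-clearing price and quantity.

P* = 56.5, Q* = 3933

With A = 103, demand is Qd = 4328.5 - 7P.
The market clears where 4328.5 - 7P = 2577 + 24P. Rearranging, 31P = 1751.5, hence P* = 56.5.
Substitute back: Q* = 4328.5 - 7(56.5) = 3933.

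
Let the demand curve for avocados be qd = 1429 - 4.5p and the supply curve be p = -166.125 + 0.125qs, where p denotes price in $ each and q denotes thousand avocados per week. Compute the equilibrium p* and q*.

p* = 8, q* = 1393

Inverting to quantity form: qs = 1329 + 8p.
The market clears where 1429 - 4.5p = 1329 + 8p. Rearranging, 12.5p = 100, hence p* = 8.
Plugging p* into demand: q* = 1429 - 4.5(8) = 1393.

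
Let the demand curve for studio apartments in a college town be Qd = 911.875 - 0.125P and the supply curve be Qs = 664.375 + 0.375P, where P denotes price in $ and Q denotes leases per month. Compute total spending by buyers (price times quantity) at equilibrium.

Total spending by buyers = 420750

At equilibrium Qd = Qs, so 911.875 - 0.125P = 664.375 + 0.375P; collecting terms, 247.5 = 0.5P and P* = 495.
From the demand curve, Q* = 911.875 - 0.125(495) = 850.
Total spending by buyers = P* × Q* = 495 × 850 = 420750.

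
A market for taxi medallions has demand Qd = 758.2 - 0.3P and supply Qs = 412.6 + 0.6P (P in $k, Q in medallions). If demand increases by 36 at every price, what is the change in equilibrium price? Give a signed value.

Equating demand and supply, 758.2 - 0.3P = 412.6 + 0.6P gives 0.9P = 345.6, so P* = 384.
Plugging P* into demand: Q* = 758.2 - 0.3(384) = 643.
After the shift, demand is Qd = 794.2 - 0.3P.
Re-solving, 0.9P = 381.6 gives P = 424 and Q = 667.
ΔP = 424 - 384 = 40.

ΔP = 40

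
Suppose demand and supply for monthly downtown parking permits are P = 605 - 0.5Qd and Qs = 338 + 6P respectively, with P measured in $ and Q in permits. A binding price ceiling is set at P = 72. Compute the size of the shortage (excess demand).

Shortage = 296

Rewriting in direct form: Qd = 1210 - 2P.
With P fixed at 72, quantity demanded is 1066 and quantity supplied is 770.
Shortage = Qd - Qs = 1066 - 770 = 296.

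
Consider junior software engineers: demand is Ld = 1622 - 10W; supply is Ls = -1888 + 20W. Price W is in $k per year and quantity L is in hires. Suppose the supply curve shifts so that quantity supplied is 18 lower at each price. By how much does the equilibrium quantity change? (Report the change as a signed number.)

The market clears where 1622 - 10W = -1888 + 20W. Rearranging, 30W = 3510, hence W* = 117.
Then L* = 1622 - 10(117) = 452.
After the shift, supply is Ls = -1906 + 20W.
Re-solving, 30W = 3528 gives W = 117.6 and L = 446.
ΔL = 446 - 452 = -6.

ΔL = -6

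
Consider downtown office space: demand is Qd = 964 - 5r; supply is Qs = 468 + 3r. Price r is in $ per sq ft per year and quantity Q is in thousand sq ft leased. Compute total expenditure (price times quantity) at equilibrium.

Total expenditure = 40548

Set Qd = Qs: 964 - 5r = 468 + 3r, so 496 = 8r and r* = 62.
From the demand curve, Q* = 964 - 5(62) = 654.
Total expenditure = r* × Q* = 62 × 654 = 40548.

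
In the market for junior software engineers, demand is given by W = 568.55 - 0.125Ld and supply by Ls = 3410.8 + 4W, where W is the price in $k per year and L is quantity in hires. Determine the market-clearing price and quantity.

W* = 94.8, L* = 3790

In direct form, Ld = 4548.4 - 8W.
Set Ld = Ls: 4548.4 - 8W = 3410.8 + 4W, so 1137.6 = 12W and W* = 94.8.
Substitute back: L* = 4548.4 - 8(94.8) = 3790.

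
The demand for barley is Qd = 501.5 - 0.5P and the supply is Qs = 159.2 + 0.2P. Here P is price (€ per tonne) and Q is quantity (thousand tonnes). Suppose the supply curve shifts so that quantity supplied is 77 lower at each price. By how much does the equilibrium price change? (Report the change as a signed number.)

Equating demand and supply, 501.5 - 0.5P = 159.2 + 0.2P gives 0.7P = 342.3, so P* = 489.
From the demand curve, Q* = 501.5 - 0.5(489) = 257.
After the shift, supply is Qs = 82.2 + 0.2P.
The new intersection has 419.3 = 0.7P, i.e. P = 599, Q = 202.
ΔP = 599 - 489 = 110.

ΔP = 110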